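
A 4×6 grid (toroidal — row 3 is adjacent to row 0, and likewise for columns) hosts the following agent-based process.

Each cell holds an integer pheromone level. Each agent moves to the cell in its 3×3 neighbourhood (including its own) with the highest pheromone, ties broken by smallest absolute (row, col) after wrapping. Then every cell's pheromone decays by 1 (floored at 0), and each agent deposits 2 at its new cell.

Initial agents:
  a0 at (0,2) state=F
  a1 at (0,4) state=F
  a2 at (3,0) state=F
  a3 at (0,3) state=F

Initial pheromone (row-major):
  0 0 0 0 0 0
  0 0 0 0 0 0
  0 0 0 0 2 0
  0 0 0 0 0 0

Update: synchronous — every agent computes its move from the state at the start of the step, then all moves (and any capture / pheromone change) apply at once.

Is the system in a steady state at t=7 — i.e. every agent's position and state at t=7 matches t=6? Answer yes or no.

yes

t=1: a0@(0,1) a1@(0,3) a2@(0,0) a3@(0,2) | pheromone: 2 2 2 2 0 0 / 0 0 0 0 0 0 / 0 0 0 0 1 0 / 0 0 0 0 0 0
t=2: a0@(0,0) a1@(0,2) a2@(0,0) a3@(0,1) | pheromone: 5 3 3 1 0 0 / 0 0 0 0 0 0 / 0 0 0 0 0 0 / 0 0 0 0 0 0
t=3: a0@(0,0) a1@(0,1) a2@(0,0) a3@(0,0) | pheromone: 10 4 2 0 0 0 / 0 0 0 0 0 0 / 0 0 0 0 0 0 / 0 0 0 0 0 0
t=4: a0@(0,0) a1@(0,0) a2@(0,0) a3@(0,0) | pheromone: 17 3 1 0 0 0 / 0 0 0 0 0 0 / 0 0 0 0 0 0 / 0 0 0 0 0 0
t=5: a0@(0,0) a1@(0,0) a2@(0,0) a3@(0,0) | pheromone: 24 2 0 0 0 0 / 0 0 0 0 0 0 / 0 0 0 0 0 0 / 0 0 0 0 0 0
t=6: a0@(0,0) a1@(0,0) a2@(0,0) a3@(0,0) | pheromone: 31 1 0 0 0 0 / 0 0 0 0 0 0 / 0 0 0 0 0 0 / 0 0 0 0 0 0
t=7: a0@(0,0) a1@(0,0) a2@(0,0) a3@(0,0) | pheromone: 38 0 0 0 0 0 / 0 0 0 0 0 0 / 0 0 0 0 0 0 / 0 0 0 0 0 0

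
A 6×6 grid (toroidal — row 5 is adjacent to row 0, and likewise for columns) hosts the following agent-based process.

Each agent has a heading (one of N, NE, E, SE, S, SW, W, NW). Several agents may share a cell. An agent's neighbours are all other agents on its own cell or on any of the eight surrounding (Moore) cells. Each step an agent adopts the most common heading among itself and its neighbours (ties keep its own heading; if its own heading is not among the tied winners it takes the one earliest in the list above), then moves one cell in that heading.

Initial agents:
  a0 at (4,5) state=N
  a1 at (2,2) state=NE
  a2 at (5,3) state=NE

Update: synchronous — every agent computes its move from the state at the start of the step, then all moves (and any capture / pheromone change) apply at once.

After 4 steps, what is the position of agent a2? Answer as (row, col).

t=1: a0@(3,5):N a1@(1,3):NE a2@(4,4):NE
t=2: a0@(2,5):N a1@(0,4):NE a2@(3,5):NE
t=3: a0@(1,5):N a1@(5,5):NE a2@(2,0):NE
t=4: a0@(0,5):N a1@(4,0):NE a2@(1,1):NE

(1, 1)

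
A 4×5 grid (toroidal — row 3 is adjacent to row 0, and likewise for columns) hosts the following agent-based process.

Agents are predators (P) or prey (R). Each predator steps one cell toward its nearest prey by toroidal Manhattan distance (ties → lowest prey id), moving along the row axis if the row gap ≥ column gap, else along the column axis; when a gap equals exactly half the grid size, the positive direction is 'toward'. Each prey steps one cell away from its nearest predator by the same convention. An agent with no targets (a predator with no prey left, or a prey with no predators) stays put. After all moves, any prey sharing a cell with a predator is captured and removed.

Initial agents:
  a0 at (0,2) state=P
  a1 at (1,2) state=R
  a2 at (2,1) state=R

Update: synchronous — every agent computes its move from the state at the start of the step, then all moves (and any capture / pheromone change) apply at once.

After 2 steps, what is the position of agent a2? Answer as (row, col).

t=1: a0@(1,2):P a1@(2,2):R a2@(1,1):R
t=2: a0@(2,2):P a1@(3,2):R a2@(1,0):R

(1, 0)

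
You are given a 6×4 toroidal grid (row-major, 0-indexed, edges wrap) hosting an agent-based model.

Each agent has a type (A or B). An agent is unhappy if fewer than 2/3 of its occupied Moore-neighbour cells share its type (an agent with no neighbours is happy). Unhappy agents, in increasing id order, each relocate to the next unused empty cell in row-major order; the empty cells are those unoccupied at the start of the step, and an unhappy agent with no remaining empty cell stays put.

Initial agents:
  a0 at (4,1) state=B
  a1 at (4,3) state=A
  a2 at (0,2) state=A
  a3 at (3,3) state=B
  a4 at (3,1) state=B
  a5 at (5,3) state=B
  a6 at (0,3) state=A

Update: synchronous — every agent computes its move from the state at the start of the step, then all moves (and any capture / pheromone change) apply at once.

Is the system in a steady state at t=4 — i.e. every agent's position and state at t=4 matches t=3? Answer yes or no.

t=1: a0@(4,1):B a1@(0,0):A a2@(0,1):A a3@(1,0):B a4@(3,1):B a5@(1,1):B a6@(1,2):A
t=2: a0@(4,1):B a1@(0,2):A a2@(0,3):A a3@(1,3):B a4@(3,1):B a5@(2,0):B a6@(2,1):A
t=3: a0@(4,1):B a1@(0,0):A a2@(0,1):A a3@(1,0):B a4@(3,1):B a5@(2,0):B a6@(1,1):A
t=4: a0@(4,1):B a1@(0,0):A a2@(0,1):A a3@(0,2):B a4@(3,1):B a5@(2,0):B a6@(0,3):A

no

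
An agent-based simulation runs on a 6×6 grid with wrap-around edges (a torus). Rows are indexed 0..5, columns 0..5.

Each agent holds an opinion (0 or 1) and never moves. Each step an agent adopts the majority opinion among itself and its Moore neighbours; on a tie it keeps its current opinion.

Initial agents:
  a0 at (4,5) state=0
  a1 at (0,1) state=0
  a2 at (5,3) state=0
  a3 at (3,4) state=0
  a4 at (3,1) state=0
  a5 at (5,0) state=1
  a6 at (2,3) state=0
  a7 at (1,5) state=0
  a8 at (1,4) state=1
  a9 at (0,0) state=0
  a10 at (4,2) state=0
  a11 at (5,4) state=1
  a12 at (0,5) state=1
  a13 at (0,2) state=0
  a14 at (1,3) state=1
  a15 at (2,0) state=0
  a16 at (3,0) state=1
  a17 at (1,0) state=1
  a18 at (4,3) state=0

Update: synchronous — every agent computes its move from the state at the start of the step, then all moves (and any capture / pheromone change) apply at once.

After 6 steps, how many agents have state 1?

0

t=1: a0@(4,5):1 a1@(0,1):0 a2@(5,3):0 a3@(3,4):0 a4@(3,1):0 a5@(5,0):0 a6@(2,3):0 a7@(1,5):0 a8@(1,4):1 a9@(0,0):0 a10@(4,2):0 a11@(5,4):0 a12@(0,5):1 a13@(0,2):0 a14@(1,3):1 a15@(2,0):0 a16@(3,0):0 a17@(1,0):0 a18@(4,3):0
t=2: a0@(4,5):0 a1@(0,1):0 a2@(5,3):0 a3@(3,4):0 a4@(3,1):0 a5@(5,0):0 a6@(2,3):0 a7@(1,5):0 a8@(1,4):1 a9@(0,0):0 a10@(4,2):0 a11@(5,4):0 a12@(0,5):0 a13@(0,2):0 a14@(1,3):1 a15@(2,0):0 a16@(3,0):0 a17@(1,0):0 a18@(4,3):0
t=3: a0@(4,5):0 a1@(0,1):0 a2@(5,3):0 a3@(3,4):0 a4@(3,1):0 a5@(5,0):0 a6@(2,3):0 a7@(1,5):0 a8@(1,4):0 a9@(0,0):0 a10@(4,2):0 a11@(5,4):0 a12@(0,5):0 a13@(0,2):0 a14@(1,3):1 a15@(2,0):0 a16@(3,0):0 a17@(1,0):0 a18@(4,3):0
t=4: a0@(4,5):0 a1@(0,1):0 a2@(5,3):0 a3@(3,4):0 a4@(3,1):0 a5@(5,0):0 a6@(2,3):0 a7@(1,5):0 a8@(1,4):0 a9@(0,0):0 a10@(4,2):0 a11@(5,4):0 a12@(0,5):0 a13@(0,2):0 a14@(1,3):0 a15@(2,0):0 a16@(3,0):0 a17@(1,0):0 a18@(4,3):0
t=5: (unchanged — steady state)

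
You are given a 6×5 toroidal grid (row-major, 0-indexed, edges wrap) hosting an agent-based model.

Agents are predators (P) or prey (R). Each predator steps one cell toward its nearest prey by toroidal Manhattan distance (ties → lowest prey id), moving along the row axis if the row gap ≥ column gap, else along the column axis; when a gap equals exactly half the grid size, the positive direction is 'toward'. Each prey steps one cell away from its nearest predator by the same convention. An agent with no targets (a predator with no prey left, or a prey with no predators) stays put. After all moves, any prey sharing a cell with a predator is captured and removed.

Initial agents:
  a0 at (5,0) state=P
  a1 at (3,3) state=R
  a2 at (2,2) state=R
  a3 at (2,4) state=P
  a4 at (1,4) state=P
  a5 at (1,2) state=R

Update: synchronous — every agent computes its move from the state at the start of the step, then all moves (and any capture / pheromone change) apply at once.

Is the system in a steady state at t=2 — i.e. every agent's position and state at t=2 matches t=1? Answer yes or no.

t=1: a0@(4,0):P a1@(4,3):R a2@(2,1):R a3@(3,4):P a4@(1,3):P a5@(1,1):R
t=2: a0@(4,4):P a1@(4,2):R a2@(1,1):R a3@(4,4):P a4@(1,2):P a5@(1,0):R

no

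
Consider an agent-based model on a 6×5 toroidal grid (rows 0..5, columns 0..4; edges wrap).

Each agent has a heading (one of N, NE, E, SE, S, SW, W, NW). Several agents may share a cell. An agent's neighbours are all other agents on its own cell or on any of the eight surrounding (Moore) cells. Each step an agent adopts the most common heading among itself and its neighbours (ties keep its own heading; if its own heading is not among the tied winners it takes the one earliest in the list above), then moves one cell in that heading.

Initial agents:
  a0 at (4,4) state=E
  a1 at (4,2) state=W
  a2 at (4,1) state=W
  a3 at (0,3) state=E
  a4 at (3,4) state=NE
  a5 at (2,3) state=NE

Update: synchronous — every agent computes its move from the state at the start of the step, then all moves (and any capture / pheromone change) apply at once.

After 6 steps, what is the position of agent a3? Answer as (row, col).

t=1: a0@(4,0):E a1@(4,1):W a2@(4,0):W a3@(0,4):E a4@(2,0):NE a5@(1,4):NE
t=2: a0@(4,4):W a1@(4,0):W a2@(4,4):W a3@(0,0):E a4@(1,1):NE a5@(0,0):NE
t=3: a0@(4,3):W a1@(4,4):W a2@(4,3):W a3@(5,1):NE a4@(0,2):NE a5@(5,1):NE
t=4: a0@(4,2):W a1@(4,3):W a2@(4,2):W a3@(4,2):NE a4@(5,3):NE a5@(4,2):NE
t=5: a0@(4,1):W a1@(4,2):W a2@(4,1):W a3@(3,3):NE a4@(4,4):NE a5@(3,3):NE
t=6: a0@(4,0):W a1@(4,1):W a2@(4,0):W a3@(2,4):NE a4@(3,0):NE a5@(2,4):NE

(2, 4)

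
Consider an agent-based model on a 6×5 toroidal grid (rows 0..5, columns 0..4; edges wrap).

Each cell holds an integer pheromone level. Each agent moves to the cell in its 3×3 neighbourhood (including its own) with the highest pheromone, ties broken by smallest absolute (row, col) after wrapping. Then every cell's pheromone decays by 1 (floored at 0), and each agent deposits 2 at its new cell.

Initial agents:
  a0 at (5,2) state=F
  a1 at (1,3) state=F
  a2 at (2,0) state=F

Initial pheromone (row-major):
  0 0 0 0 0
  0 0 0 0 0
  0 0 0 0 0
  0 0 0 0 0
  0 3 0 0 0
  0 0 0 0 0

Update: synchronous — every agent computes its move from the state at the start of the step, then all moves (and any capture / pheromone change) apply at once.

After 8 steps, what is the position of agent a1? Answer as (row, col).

t=1: a0@(4,1) a1@(0,2) a2@(1,0) | pheromone: 0 0 2 0 0 / 2 0 0 0 0 / 0 0 0 0 0 / 0 0 0 0 0 / 0 4 0 0 0 / 0 0 0 0 0
t=2: a0@(4,1) a1@(0,2) a2@(1,0) | pheromone: 0 0 3 0 0 / 3 0 0 0 0 / 0 0 0 0 0 / 0 0 0 0 0 / 0 5 0 0 0 / 0 0 0 0 0
t=3: a0@(4,1) a1@(0,2) a2@(1,0) | pheromone: 0 0 4 0 0 / 4 0 0 0 0 / 0 0 0 0 0 / 0 0 0 0 0 / 0 6 0 0 0 / 0 0 0 0 0
t=4: a0@(4,1) a1@(0,2) a2@(1,0) | pheromone: 0 0 5 0 0 / 5 0 0 0 0 / 0 0 0 0 0 / 0 0 0 0 0 / 0 7 0 0 0 / 0 0 0 0 0
t=5: a0@(4,1) a1@(0,2) a2@(1,0) | pheromone: 0 0 6 0 0 / 6 0 0 0 0 / 0 0 0 0 0 / 0 0 0 0 0 / 0 8 0 0 0 / 0 0 0 0 0
t=6: a0@(4,1) a1@(0,2) a2@(1,0) | pheromone: 0 0 7 0 0 / 7 0 0 0 0 / 0 0 0 0 0 / 0 0 0 0 0 / 0 9 0 0 0 / 0 0 0 0 0
t=7: a0@(4,1) a1@(0,2) a2@(1,0) | pheromone: 0 0 8 0 0 / 8 0 0 0 0 / 0 0 0 0 0 / 0 0 0 0 0 / 0 10 0 0 0 / 0 0 0 0 0
t=8: a0@(4,1) a1@(0,2) a2@(1,0) | pheromone: 0 0 9 0 0 / 9 0 0 0 0 / 0 0 0 0 0 / 0 0 0 0 0 / 0 11 0 0 0 / 0 0 0 0 0

(0, 2)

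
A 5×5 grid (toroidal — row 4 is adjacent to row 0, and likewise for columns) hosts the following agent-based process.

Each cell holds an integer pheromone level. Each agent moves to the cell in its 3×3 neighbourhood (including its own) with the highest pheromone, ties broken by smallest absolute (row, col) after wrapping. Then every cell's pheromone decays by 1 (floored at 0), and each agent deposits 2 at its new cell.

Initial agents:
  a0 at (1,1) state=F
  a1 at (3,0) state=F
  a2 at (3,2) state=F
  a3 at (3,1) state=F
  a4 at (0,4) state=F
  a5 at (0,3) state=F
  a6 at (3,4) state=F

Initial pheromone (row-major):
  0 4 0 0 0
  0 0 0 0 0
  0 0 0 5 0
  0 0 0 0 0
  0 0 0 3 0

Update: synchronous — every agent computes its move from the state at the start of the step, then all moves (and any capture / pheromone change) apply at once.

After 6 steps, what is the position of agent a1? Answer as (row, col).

(2, 0)

t=1: a0@(0,1) a1@(2,0) a2@(2,3) a3@(2,0) a4@(4,3) a5@(4,3) a6@(2,3) | pheromone: 0 5 0 0 0 / 0 0 0 0 0 / 4 0 0 8 0 / 0 0 0 0 0 / 0 0 0 6 0
t=2: a0@(0,1) a1@(2,0) a2@(2,3) a3@(2,0) a4@(4,3) a5@(4,3) a6@(2,3) | pheromone: 0 6 0 0 0 / 0 0 0 0 0 / 7 0 0 11 0 / 0 0 0 0 0 / 0 0 0 9 0
t=3: a0@(0,1) a1@(2,0) a2@(2,3) a3@(2,0) a4@(4,3) a5@(4,3) a6@(2,3) | pheromone: 0 7 0 0 0 / 0 0 0 0 0 / 10 0 0 14 0 / 0 0 0 0 0 / 0 0 0 12 0
t=4: a0@(0,1) a1@(2,0) a2@(2,3) a3@(2,0) a4@(4,3) a5@(4,3) a6@(2,3) | pheromone: 0 8 0 0 0 / 0 0 0 0 0 / 13 0 0 17 0 / 0 0 0 0 0 / 0 0 0 15 0
t=5: a0@(0,1) a1@(2,0) a2@(2,3) a3@(2,0) a4@(4,3) a5@(4,3) a6@(2,3) | pheromone: 0 9 0 0 0 / 0 0 0 0 0 / 16 0 0 20 0 / 0 0 0 0 0 / 0 0 0 18 0
t=6: a0@(0,1) a1@(2,0) a2@(2,3) a3@(2,0) a4@(4,3) a5@(4,3) a6@(2,3) | pheromone: 0 10 0 0 0 / 0 0 0 0 0 / 19 0 0 23 0 / 0 0 0 0 0 / 0 0 0 21 0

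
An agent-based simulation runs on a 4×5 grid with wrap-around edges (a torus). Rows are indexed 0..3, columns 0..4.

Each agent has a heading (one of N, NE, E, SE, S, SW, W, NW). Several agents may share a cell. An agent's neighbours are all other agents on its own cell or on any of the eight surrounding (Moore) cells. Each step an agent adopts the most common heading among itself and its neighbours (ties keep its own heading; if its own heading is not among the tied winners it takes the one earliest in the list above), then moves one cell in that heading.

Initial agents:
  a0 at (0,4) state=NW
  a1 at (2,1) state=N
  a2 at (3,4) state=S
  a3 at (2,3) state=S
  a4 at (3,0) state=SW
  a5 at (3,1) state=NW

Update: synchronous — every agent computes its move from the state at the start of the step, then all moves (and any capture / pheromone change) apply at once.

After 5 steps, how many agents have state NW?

4

t=1: a0@(3,3):NW a1@(1,1):N a2@(0,4):S a3@(3,3):S a4@(2,4):NW a5@(2,0):NW
t=2: a0@(2,2):NW a1@(0,1):N a2@(1,4):S a3@(0,3):S a4@(1,3):NW a5@(1,4):NW
t=3: a0@(1,1):NW a1@(3,1):N a2@(2,4):S a3@(1,3):S a4@(0,2):NW a5@(0,3):NW
t=4: a0@(0,0):NW a1@(2,1):N a2@(3,4):S a3@(2,3):S a4@(3,1):NW a5@(3,2):NW
t=5: a0@(3,4):NW a1@(1,0):NW a2@(0,4):S a3@(3,3):S a4@(2,0):NW a5@(2,1):NW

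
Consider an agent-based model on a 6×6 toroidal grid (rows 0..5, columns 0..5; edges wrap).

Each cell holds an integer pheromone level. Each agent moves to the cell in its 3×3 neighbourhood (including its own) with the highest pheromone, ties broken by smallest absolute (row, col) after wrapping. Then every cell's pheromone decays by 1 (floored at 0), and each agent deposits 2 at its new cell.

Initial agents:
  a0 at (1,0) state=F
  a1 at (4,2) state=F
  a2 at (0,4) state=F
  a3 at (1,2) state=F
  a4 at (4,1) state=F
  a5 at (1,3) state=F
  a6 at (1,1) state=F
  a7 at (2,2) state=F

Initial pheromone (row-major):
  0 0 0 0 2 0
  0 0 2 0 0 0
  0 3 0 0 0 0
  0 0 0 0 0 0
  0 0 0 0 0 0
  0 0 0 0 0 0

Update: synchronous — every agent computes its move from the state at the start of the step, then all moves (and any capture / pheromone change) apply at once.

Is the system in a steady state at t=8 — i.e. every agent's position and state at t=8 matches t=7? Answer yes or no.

t=1: a0@(2,1) a1@(3,1) a2@(0,4) a3@(2,1) a4@(3,0) a5@(0,4) a6@(2,1) a7@(2,1) | pheromone: 0 0 0 0 5 0 / 0 0 1 0 0 0 / 0 10 0 0 0 0 / 2 2 0 0 0 0 / 0 0 0 0 0 0 / 0 0 0 0 0 0
t=2: a0@(2,1) a1@(2,1) a2@(0,4) a3@(2,1) a4@(2,1) a5@(0,4) a6@(2,1) a7@(2,1) | pheromone: 0 0 0 0 8 0 / 0 0 0 0 0 0 / 0 21 0 0 0 0 / 1 1 0 0 0 0 / 0 0 0 0 0 0 / 0 0 0 0 0 0
t=3: a0@(2,1) a1@(2,1) a2@(0,4) a3@(2,1) a4@(2,1) a5@(0,4) a6@(2,1) a7@(2,1) | pheromone: 0 0 0 0 11 0 / 0 0 0 0 0 0 / 0 32 0 0 0 0 / 0 0 0 0 0 0 / 0 0 0 0 0 0 / 0 0 0 0 0 0
t=4: a0@(2,1) a1@(2,1) a2@(0,4) a3@(2,1) a4@(2,1) a5@(0,4) a6@(2,1) a7@(2,1) | pheromone: 0 0 0 0 14 0 / 0 0 0 0 0 0 / 0 43 0 0 0 0 / 0 0 0 0 0 0 / 0 0 0 0 0 0 / 0 0 0 0 0 0
t=5: a0@(2,1) a1@(2,1) a2@(0,4) a3@(2,1) a4@(2,1) a5@(0,4) a6@(2,1) a7@(2,1) | pheromone: 0 0 0 0 17 0 / 0 0 0 0 0 0 / 0 54 0 0 0 0 / 0 0 0 0 0 0 / 0 0 0 0 0 0 / 0 0 0 0 0 0
t=6: a0@(2,1) a1@(2,1) a2@(0,4) a3@(2,1) a4@(2,1) a5@(0,4) a6@(2,1) a7@(2,1) | pheromone: 0 0 0 0 20 0 / 0 0 0 0 0 0 / 0 65 0 0 0 0 / 0 0 0 0 0 0 / 0 0 0 0 0 0 / 0 0 0 0 0 0
t=7: a0@(2,1) a1@(2,1) a2@(0,4) a3@(2,1) a4@(2,1) a5@(0,4) a6@(2,1) a7@(2,1) | pheromone: 0 0 0 0 23 0 / 0 0 0 0 0 0 / 0 76 0 0 0 0 / 0 0 0 0 0 0 / 0 0 0 0 0 0 / 0 0 0 0 0 0
t=8: a0@(2,1) a1@(2,1) a2@(0,4) a3@(2,1) a4@(2,1) a5@(0,4) a6@(2,1) a7@(2,1) | pheromone: 0 0 0 0 26 0 / 0 0 0 0 0 0 / 0 87 0 0 0 0 / 0 0 0 0 0 0 / 0 0 0 0 0 0 / 0 0 0 0 0 0

yes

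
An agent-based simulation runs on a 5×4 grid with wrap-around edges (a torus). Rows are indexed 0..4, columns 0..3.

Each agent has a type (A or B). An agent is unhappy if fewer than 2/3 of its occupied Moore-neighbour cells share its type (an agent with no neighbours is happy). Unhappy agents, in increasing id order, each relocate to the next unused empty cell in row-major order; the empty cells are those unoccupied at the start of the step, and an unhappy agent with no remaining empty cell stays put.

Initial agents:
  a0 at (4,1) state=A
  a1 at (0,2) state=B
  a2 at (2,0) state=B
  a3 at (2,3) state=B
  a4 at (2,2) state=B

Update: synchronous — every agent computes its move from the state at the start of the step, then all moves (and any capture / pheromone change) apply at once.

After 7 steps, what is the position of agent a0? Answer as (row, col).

(0, 0)

t=1: a0@(0,0):A a1@(0,1):B a2@(2,0):B a3@(2,3):B a4@(2,2):B
t=2: a0@(0,2):A a1@(0,3):B a2@(2,0):B a3@(2,3):B a4@(2,2):B
t=3: a0@(0,0):A a1@(0,1):B a2@(2,0):B a3@(2,3):B a4@(2,2):B
t=4: a0@(0,2):A a1@(0,3):B a2@(2,0):B a3@(2,3):B a4@(2,2):B
t=5: a0@(0,0):A a1@(0,1):B a2@(2,0):B a3@(2,3):B a4@(2,2):B
t=6: a0@(0,2):A a1@(0,3):B a2@(2,0):B a3@(2,3):B a4@(2,2):B
t=7: a0@(0,0):A a1@(0,1):B a2@(2,0):B a3@(2,3):B a4@(2,2):B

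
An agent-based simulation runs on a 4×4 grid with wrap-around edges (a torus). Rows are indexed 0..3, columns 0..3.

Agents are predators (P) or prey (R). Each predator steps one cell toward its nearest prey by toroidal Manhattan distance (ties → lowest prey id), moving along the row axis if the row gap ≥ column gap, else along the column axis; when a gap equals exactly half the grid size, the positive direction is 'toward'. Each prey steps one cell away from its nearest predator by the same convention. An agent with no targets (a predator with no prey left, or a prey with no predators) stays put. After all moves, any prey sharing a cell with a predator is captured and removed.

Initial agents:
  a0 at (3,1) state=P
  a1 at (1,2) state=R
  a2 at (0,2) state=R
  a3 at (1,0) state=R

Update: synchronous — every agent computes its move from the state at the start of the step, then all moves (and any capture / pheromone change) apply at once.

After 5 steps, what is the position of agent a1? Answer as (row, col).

(0, 2)

t=1: a0@(0,1):P a1@(0,2):R a2@(1,2):R a3@(0,0):R
t=2: a0@(0,2):P a1@(0,3):R a2@(2,2):R a3@(0,3):R
t=3: a0@(0,3):P a1@(0,0):R a2@(1,2):R a3@(0,0):R
t=4: a0@(0,0):P a1@(0,1):R a2@(2,2):R a3@(0,1):R
t=5: a0@(0,1):P a1@(0,2):R a2@(1,2):R a3@(0,2):R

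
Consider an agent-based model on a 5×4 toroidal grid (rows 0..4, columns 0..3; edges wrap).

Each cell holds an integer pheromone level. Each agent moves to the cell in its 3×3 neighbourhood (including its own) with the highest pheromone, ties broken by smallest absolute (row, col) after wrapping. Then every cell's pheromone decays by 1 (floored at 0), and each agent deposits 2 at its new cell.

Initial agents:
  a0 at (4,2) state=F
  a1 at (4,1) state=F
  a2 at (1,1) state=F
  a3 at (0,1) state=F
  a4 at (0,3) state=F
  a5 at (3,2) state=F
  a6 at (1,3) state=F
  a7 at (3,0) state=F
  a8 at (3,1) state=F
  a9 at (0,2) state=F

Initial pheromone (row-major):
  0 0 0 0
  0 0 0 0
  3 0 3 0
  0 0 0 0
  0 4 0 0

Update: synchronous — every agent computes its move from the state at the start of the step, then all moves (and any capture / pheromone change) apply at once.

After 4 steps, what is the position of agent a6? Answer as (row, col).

t=1: a0@(4,1) a1@(4,1) a2@(2,0) a3@(4,1) a4@(0,0) a5@(4,1) a6@(2,0) a7@(4,1) a8@(4,1) a9@(4,1) | pheromone: 2 0 0 0 / 0 0 0 0 / 6 0 2 0 / 0 0 0 0 / 0 17 0 0
t=2: a0@(4,1) a1@(4,1) a2@(2,0) a3@(4,1) a4@(4,1) a5@(4,1) a6@(2,0) a7@(4,1) a8@(4,1) a9@(4,1) | pheromone: 1 0 0 0 / 0 0 0 0 / 9 0 1 0 / 0 0 0 0 / 0 32 0 0
t=3: a0@(4,1) a1@(4,1) a2@(2,0) a3@(4,1) a4@(4,1) a5@(4,1) a6@(2,0) a7@(4,1) a8@(4,1) a9@(4,1) | pheromone: 0 0 0 0 / 0 0 0 0 / 12 0 0 0 / 0 0 0 0 / 0 47 0 0
t=4: a0@(4,1) a1@(4,1) a2@(2,0) a3@(4,1) a4@(4,1) a5@(4,1) a6@(2,0) a7@(4,1) a8@(4,1) a9@(4,1) | pheromone: 0 0 0 0 / 0 0 0 0 / 15 0 0 0 / 0 0 0 0 / 0 62 0 0

(2, 0)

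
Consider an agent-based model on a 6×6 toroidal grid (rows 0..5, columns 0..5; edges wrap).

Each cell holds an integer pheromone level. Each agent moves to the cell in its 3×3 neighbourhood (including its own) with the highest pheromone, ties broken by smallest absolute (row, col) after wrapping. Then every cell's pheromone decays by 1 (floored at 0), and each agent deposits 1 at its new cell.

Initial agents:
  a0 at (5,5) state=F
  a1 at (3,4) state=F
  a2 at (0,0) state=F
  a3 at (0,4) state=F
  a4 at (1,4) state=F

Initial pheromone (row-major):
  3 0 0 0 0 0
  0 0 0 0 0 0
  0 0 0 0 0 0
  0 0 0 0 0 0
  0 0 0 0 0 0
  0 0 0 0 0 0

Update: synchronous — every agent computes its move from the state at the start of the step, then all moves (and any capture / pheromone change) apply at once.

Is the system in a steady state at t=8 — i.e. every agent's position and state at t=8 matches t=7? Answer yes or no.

yes

t=1: a0@(0,0) a1@(2,3) a2@(0,0) a3@(0,3) a4@(0,3) | pheromone: 4 0 0 2 0 0 / 0 0 0 0 0 0 / 0 0 0 1 0 0 / 0 0 0 0 0 0 / 0 0 0 0 0 0 / 0 0 0 0 0 0
t=2: a0@(0,0) a1@(2,3) a2@(0,0) a3@(0,3) a4@(0,3) | pheromone: 5 0 0 3 0 0 / 0 0 0 0 0 0 / 0 0 0 1 0 0 / 0 0 0 0 0 0 / 0 0 0 0 0 0 / 0 0 0 0 0 0
t=3: a0@(0,0) a1@(2,3) a2@(0,0) a3@(0,3) a4@(0,3) | pheromone: 6 0 0 4 0 0 / 0 0 0 0 0 0 / 0 0 0 1 0 0 / 0 0 0 0 0 0 / 0 0 0 0 0 0 / 0 0 0 0 0 0
t=4: a0@(0,0) a1@(2,3) a2@(0,0) a3@(0,3) a4@(0,3) | pheromone: 7 0 0 5 0 0 / 0 0 0 0 0 0 / 0 0 0 1 0 0 / 0 0 0 0 0 0 / 0 0 0 0 0 0 / 0 0 0 0 0 0
t=5: a0@(0,0) a1@(2,3) a2@(0,0) a3@(0,3) a4@(0,3) | pheromone: 8 0 0 6 0 0 / 0 0 0 0 0 0 / 0 0 0 1 0 0 / 0 0 0 0 0 0 / 0 0 0 0 0 0 / 0 0 0 0 0 0
t=6: a0@(0,0) a1@(2,3) a2@(0,0) a3@(0,3) a4@(0,3) | pheromone: 9 0 0 7 0 0 / 0 0 0 0 0 0 / 0 0 0 1 0 0 / 0 0 0 0 0 0 / 0 0 0 0 0 0 / 0 0 0 0 0 0
t=7: a0@(0,0) a1@(2,3) a2@(0,0) a3@(0,3) a4@(0,3) | pheromone: 10 0 0 8 0 0 / 0 0 0 0 0 0 / 0 0 0 1 0 0 / 0 0 0 0 0 0 / 0 0 0 0 0 0 / 0 0 0 0 0 0
t=8: a0@(0,0) a1@(2,3) a2@(0,0) a3@(0,3) a4@(0,3) | pheromone: 11 0 0 9 0 0 / 0 0 0 0 0 0 / 0 0 0 1 0 0 / 0 0 0 0 0 0 / 0 0 0 0 0 0 / 0 0 0 0 0 0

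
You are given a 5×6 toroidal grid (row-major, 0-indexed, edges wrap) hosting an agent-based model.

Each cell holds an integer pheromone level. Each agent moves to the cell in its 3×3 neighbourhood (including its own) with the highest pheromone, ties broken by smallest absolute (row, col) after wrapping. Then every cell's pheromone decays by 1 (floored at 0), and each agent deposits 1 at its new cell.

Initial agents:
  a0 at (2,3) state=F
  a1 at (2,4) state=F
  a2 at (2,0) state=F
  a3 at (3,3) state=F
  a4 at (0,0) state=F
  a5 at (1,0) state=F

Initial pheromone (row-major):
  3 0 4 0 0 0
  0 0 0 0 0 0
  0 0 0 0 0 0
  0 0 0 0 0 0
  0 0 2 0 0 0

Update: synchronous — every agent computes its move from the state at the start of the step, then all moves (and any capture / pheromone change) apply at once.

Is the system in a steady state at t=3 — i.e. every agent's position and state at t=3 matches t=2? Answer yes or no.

t=1: a0@(1,2) a1@(1,3) a2@(1,0) a3@(4,2) a4@(0,0) a5@(0,0) | pheromone: 4 0 3 0 0 0 / 1 0 1 1 0 0 / 0 0 0 0 0 0 / 0 0 0 0 0 0 / 0 0 2 0 0 0
t=2: a0@(0,2) a1@(0,2) a2@(0,0) a3@(0,2) a4@(0,0) a5@(0,0) | pheromone: 6 0 5 0 0 0 / 0 0 0 0 0 0 / 0 0 0 0 0 0 / 0 0 0 0 0 0 / 0 0 1 0 0 0
t=3: a0@(0,2) a1@(0,2) a2@(0,0) a3@(0,2) a4@(0,0) a5@(0,0) | pheromone: 8 0 7 0 0 0 / 0 0 0 0 0 0 / 0 0 0 0 0 0 / 0 0 0 0 0 0 / 0 0 0 0 0 0

yes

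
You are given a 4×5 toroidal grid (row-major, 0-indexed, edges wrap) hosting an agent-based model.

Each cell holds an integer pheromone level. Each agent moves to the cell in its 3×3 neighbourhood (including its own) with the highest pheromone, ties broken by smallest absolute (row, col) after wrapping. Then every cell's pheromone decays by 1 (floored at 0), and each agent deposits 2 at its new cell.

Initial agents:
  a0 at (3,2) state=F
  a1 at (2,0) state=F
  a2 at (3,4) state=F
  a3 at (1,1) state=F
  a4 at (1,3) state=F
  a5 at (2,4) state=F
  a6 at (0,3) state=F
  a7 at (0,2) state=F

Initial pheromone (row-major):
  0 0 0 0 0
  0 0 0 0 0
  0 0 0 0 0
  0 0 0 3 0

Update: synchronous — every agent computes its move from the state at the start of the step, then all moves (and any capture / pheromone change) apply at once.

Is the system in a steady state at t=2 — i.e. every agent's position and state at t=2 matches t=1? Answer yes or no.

t=1: a0@(3,3) a1@(1,0) a2@(3,3) a3@(0,0) a4@(0,2) a5@(3,3) a6@(3,3) a7@(3,3) | pheromone: 2 0 2 0 0 / 2 0 0 0 0 / 0 0 0 0 0 / 0 0 0 12 0
t=2: a0@(3,3) a1@(0,0) a2@(3,3) a3@(0,0) a4@(3,3) a5@(3,3) a6@(3,3) a7@(3,3) | pheromone: 5 0 1 0 0 / 1 0 0 0 0 / 0 0 0 0 0 / 0 0 0 23 0

no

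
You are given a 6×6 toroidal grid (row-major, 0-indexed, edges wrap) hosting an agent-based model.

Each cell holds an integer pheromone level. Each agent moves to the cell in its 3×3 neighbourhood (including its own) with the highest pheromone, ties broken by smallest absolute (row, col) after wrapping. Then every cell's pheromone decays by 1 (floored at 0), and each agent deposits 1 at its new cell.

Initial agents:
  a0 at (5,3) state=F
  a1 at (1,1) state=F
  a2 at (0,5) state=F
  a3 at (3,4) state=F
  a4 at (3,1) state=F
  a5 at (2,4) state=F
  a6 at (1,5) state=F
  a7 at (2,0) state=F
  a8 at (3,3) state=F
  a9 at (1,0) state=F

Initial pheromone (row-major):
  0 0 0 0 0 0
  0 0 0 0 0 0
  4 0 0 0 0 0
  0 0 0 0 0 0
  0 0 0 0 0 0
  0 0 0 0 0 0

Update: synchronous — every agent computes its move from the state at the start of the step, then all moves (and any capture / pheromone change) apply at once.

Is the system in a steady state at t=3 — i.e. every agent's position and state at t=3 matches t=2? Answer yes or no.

t=1: a0@(0,2) a1@(2,0) a2@(0,0) a3@(2,3) a4@(2,0) a5@(1,3) a6@(2,0) a7@(2,0) a8@(2,2) a9@(2,0) | pheromone: 1 0 1 0 0 0 / 0 0 0 1 0 0 / 8 0 1 1 0 0 / 0 0 0 0 0 0 / 0 0 0 0 0 0 / 0 0 0 0 0 0
t=2: a0@(0,2) a1@(2,0) a2@(0,0) a3@(1,3) a4@(2,0) a5@(0,2) a6@(2,0) a7@(2,0) a8@(1,3) a9@(2,0) | pheromone: 1 0 2 0 0 0 / 0 0 0 2 0 0 / 12 0 0 0 0 0 / 0 0 0 0 0 0 / 0 0 0 0 0 0 / 0 0 0 0 0 0
t=3: a0@(0,2) a1@(2,0) a2@(0,0) a3@(0,2) a4@(2,0) a5@(0,2) a6@(2,0) a7@(2,0) a8@(0,2) a9@(2,0) | pheromone: 1 0 5 0 0 0 / 0 0 0 1 0 0 / 16 0 0 0 0 0 / 0 0 0 0 0 0 / 0 0 0 0 0 0 / 0 0 0 0 0 0

no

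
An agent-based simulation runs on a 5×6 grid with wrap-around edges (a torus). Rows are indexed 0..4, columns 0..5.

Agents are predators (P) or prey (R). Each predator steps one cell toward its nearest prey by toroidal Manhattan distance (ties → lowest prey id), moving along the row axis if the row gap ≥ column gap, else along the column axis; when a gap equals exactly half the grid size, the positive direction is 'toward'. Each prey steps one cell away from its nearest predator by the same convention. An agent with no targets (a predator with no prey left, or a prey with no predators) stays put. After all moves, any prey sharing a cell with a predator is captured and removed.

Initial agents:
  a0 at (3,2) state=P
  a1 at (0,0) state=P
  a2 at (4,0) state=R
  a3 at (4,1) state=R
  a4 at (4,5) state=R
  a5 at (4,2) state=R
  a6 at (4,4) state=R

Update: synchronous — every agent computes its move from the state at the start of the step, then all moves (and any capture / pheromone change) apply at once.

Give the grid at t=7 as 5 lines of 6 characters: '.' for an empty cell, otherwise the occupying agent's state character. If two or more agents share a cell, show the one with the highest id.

t=1: a0@(4,2):P a1@(4,0):P a2@(3,0):R a3@(0,1):R a4@(3,5):R a5@(0,2):R a6@(4,5):R
t=2: a0@(0,2):P a1@(3,0):P a2@(2,0):R a3@(1,1):R a4@(2,5):R a5@(1,2):R a6@(4,4):R
t=3: a0@(1,2):P a1@(2,0):P a2@(1,0):R a3@(2,1):R a4@(1,5):R a5@(2,2):R a6@(4,5):R
t=4: a0@(2,2):P a1@(1,0):P a2@(0,0):R a4@(0,5):R a5@(3,2):R a6@(0,5):R
t=5: a0@(3,2):P a1@(0,0):P a2@(4,0):R a4@(4,5):R a5@(4,2):R a6@(4,5):R
t=6: a0@(4,2):P a1@(4,0):P a2@(3,0):R a4@(3,5):R a5@(0,2):R a6@(3,5):R
t=7: a0@(0,2):P a1@(3,0):P a2@(2,0):R a4@(2,5):R a5@(1,2):R a6@(2,5):R

..P...
..R...
R....R
P.....
......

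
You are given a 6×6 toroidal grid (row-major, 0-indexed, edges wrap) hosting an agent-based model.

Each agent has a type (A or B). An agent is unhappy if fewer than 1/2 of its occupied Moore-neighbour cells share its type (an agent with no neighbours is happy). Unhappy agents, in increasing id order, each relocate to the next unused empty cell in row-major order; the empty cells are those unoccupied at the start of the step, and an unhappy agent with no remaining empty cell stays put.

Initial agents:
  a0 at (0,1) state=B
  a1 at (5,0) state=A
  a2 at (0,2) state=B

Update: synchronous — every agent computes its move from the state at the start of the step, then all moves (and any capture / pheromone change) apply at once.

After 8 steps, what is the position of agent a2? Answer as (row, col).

(0, 2)

t=1: a0@(0,1):B a1@(0,0):A a2@(0,2):B
t=2: a0@(0,1):B a1@(0,3):A a2@(0,2):B
t=3: a0@(0,1):B a1@(0,0):A a2@(0,2):B
t=4: a0@(0,1):B a1@(0,3):A a2@(0,2):B
t=5: a0@(0,1):B a1@(0,0):A a2@(0,2):B
t=6: a0@(0,1):B a1@(0,3):A a2@(0,2):B
t=7: a0@(0,1):B a1@(0,0):A a2@(0,2):B
t=8: a0@(0,1):B a1@(0,3):A a2@(0,2):B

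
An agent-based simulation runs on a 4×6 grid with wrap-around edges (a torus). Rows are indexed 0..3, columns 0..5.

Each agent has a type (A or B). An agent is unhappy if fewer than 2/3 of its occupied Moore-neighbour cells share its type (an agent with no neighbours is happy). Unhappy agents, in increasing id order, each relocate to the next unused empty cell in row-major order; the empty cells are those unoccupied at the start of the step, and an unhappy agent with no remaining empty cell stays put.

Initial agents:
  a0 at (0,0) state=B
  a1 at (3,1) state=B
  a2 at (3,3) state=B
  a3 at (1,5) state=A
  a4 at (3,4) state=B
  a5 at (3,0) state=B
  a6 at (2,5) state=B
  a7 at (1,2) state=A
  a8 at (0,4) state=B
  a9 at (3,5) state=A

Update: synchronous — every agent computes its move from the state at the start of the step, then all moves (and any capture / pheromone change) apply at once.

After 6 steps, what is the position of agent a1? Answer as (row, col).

t=1: a0@(0,1):B a1@(3,1):B a2@(3,3):B a3@(0,2):A a4@(3,4):B a5@(3,0):B a6@(0,3):B a7@(1,2):A a8@(0,5):B a9@(1,0):A
t=2: a0@(0,0):B a1@(3,1):B a2@(3,3):B a3@(0,4):A a4@(3,4):B a5@(3,0):B a6@(1,1):B a7@(1,3):A a8@(0,5):B a9@(1,4):A
t=3: a0@(0,0):B a1@(3,1):B a2@(0,1):B a3@(0,2):A a4@(3,4):B a5@(3,0):B a6@(1,1):B a7@(1,3):A a8@(0,3):B a9@(1,4):A
t=4: a0@(0,0):B a1@(3,1):B a2@(0,1):B a3@(0,4):A a4@(3,4):B a5@(3,0):B a6@(1,1):B a7@(1,3):A a8@(0,5):B a9@(1,0):A
t=5: a0@(0,0):B a1@(3,1):B a2@(0,1):B a3@(0,2):A a4@(0,3):B a5@(3,0):B a6@(1,1):B a7@(1,3):A a8@(1,2):B a9@(1,4):A
t=6: a0@(0,0):B a1@(3,1):B a2@(0,1):B a3@(0,4):A a4@(0,5):B a5@(3,0):B a6@(1,1):B a7@(1,0):A a8@(1,5):B a9@(2,0):A

(3, 1)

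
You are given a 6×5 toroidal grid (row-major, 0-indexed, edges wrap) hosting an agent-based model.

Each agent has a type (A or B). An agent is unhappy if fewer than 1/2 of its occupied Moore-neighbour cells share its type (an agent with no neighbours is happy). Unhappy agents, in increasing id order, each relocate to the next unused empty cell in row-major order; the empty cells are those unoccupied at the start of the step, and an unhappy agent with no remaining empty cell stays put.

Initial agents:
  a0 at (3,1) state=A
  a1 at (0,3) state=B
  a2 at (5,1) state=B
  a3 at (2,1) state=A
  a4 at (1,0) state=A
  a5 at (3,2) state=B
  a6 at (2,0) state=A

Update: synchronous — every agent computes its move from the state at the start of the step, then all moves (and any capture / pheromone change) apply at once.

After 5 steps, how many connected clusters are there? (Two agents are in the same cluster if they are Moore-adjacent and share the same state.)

3

t=1: a0@(3,1):A a1@(0,3):B a2@(5,1):B a3@(2,1):A a4@(1,0):A a5@(0,0):B a6@(2,0):A
t=2: (unchanged — steady state)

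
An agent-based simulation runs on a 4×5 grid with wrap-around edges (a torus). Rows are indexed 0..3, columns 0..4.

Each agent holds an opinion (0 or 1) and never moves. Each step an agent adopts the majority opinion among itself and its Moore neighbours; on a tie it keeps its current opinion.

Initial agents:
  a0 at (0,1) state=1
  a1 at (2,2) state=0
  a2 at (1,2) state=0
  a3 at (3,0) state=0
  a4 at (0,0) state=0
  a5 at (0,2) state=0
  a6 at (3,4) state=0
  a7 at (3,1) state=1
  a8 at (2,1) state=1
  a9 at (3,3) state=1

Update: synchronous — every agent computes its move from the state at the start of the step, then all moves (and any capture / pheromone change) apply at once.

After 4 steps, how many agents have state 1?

t=1: a0@(0,1):0 a1@(2,2):1 a2@(1,2):0 a3@(3,0):0 a4@(0,0):0 a5@(0,2):1 a6@(3,4):0 a7@(3,1):0 a8@(2,1):0 a9@(3,3):0
t=2: a0@(0,1):0 a1@(2,2):0 a2@(1,2):0 a3@(3,0):0 a4@(0,0):0 a5@(0,2):0 a6@(3,4):0 a7@(3,1):0 a8@(2,1):0 a9@(3,3):0
t=3: (unchanged — steady state)

0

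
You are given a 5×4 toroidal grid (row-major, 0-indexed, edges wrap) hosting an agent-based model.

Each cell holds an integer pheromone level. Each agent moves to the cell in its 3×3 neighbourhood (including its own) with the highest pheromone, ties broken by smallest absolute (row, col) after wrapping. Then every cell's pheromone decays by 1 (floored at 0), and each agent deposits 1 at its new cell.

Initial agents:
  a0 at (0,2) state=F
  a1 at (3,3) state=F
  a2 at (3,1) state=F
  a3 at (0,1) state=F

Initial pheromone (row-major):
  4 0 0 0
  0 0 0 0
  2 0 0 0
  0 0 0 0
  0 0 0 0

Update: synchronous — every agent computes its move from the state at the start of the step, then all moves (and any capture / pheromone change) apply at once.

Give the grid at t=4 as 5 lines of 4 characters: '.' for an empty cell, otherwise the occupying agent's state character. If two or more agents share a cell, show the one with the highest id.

t=1: a0@(0,1) a1@(2,0) a2@(2,0) a3@(0,0) | pheromone: 4 1 0 0 / 0 0 0 0 / 3 0 0 0 / 0 0 0 0 / 0 0 0 0
t=2: a0@(0,0) a1@(2,0) a2@(2,0) a3@(0,0) | pheromone: 5 0 0 0 / 0 0 0 0 / 4 0 0 0 / 0 0 0 0 / 0 0 0 0
t=3: a0@(0,0) a1@(2,0) a2@(2,0) a3@(0,0) | pheromone: 6 0 0 0 / 0 0 0 0 / 5 0 0 0 / 0 0 0 0 / 0 0 0 0
t=4: a0@(0,0) a1@(2,0) a2@(2,0) a3@(0,0) | pheromone: 7 0 0 0 / 0 0 0 0 / 6 0 0 0 / 0 0 0 0 / 0 0 0 0

F...
....
F...
....
....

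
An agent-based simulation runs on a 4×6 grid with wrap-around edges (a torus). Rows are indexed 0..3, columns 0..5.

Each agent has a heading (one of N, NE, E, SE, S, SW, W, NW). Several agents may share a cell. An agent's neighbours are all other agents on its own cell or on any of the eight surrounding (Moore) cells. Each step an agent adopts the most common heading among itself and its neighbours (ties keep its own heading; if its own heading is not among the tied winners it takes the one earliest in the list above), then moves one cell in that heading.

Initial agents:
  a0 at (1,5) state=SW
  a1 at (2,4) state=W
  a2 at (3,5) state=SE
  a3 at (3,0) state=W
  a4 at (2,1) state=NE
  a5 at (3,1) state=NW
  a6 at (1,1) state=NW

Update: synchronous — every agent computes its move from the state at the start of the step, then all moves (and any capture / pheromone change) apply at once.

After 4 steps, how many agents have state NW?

3

t=1: a0@(2,4):SW a1@(2,3):W a2@(3,4):W a3@(3,5):W a4@(1,0):NW a5@(2,0):NW a6@(0,0):NW
t=2: a0@(2,3):W a1@(2,2):W a2@(3,3):W a3@(3,4):W a4@(0,5):NW a5@(1,5):NW a6@(3,5):NW
t=3: a0@(2,2):W a1@(2,1):W a2@(3,2):W a3@(3,3):W a4@(3,4):NW a5@(0,4):NW a6@(2,4):NW
t=4: a0@(2,1):W a1@(2,0):W a2@(3,1):W a3@(3,2):W a4@(2,3):NW a5@(3,3):NW a6@(1,3):NW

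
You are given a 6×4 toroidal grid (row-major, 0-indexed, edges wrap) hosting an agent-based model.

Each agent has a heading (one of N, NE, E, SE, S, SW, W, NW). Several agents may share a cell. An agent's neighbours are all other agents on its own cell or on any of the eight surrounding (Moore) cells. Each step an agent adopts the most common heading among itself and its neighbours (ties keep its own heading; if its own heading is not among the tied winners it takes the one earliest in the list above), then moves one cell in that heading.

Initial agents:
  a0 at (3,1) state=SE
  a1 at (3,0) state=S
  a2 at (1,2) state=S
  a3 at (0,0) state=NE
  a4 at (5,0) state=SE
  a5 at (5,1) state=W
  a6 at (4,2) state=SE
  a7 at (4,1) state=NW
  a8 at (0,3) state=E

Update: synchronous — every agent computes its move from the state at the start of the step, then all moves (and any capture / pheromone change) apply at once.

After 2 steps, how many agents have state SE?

t=1: a0@(4,2):SE a1@(4,0):S a2@(2,2):S a3@(5,1):NE a4@(0,1):SE a5@(0,2):SE a6@(5,3):SE a7@(5,2):SE a8@(0,0):E
t=2: a0@(5,3):SE a1@(5,0):S a2@(3,2):S a3@(0,2):SE a4@(1,2):SE a5@(1,3):SE a6@(0,0):SE a7@(0,3):SE a8@(1,1):SE

7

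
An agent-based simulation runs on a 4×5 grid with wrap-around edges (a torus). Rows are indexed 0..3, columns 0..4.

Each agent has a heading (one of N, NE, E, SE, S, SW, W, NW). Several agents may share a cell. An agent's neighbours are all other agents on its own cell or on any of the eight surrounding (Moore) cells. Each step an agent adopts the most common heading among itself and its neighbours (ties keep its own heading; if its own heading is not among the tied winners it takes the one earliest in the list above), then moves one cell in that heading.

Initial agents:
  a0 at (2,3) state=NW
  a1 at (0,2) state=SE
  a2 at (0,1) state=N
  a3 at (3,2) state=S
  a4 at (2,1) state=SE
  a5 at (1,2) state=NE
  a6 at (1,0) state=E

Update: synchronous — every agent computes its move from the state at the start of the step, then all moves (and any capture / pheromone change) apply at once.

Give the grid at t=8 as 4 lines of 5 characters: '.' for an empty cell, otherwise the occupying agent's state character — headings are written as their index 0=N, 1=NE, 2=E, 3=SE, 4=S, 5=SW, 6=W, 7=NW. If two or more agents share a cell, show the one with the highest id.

t=1: a0@(1,2):NW a1@(1,3):SE a2@(3,1):N a3@(0,3):SE a4@(3,2):SE a5@(2,3):SE a6@(1,1):E
t=2: a0@(2,3):SE a1@(2,4):SE a2@(2,1):N a3@(1,4):SE a4@(0,3):SE a5@(3,4):SE a6@(1,2):E
t=3: a0@(3,4):SE a1@(3,0):SE a2@(1,1):N a3@(2,0):SE a4@(1,4):SE a5@(0,0):SE a6@(2,3):SE
t=4: a0@(0,0):SE a1@(0,1):SE a2@(2,2):SE a3@(3,1):SE a4@(2,0):SE a5@(1,1):SE a6@(3,4):SE
t=5: a0@(1,1):SE a1@(1,2):SE a2@(3,3):SE a3@(0,2):SE a4@(3,1):SE a5@(2,2):SE a6@(0,0):SE
t=6: a0@(2,2):SE a1@(2,3):SE a2@(0,4):SE a3@(1,3):SE a4@(0,2):SE a5@(3,3):SE a6@(1,1):SE
t=7: a0@(3,3):SE a1@(3,4):SE a2@(1,0):SE a3@(2,4):SE a4@(1,3):SE a5@(0,4):SE a6@(2,2):SE
t=8: a0@(0,4):SE a1@(0,0):SE a2@(2,1):SE a3@(3,0):SE a4@(2,4):SE a5@(1,0):SE a6@(3,3):SE

3...3
3....
.3..3
3..3.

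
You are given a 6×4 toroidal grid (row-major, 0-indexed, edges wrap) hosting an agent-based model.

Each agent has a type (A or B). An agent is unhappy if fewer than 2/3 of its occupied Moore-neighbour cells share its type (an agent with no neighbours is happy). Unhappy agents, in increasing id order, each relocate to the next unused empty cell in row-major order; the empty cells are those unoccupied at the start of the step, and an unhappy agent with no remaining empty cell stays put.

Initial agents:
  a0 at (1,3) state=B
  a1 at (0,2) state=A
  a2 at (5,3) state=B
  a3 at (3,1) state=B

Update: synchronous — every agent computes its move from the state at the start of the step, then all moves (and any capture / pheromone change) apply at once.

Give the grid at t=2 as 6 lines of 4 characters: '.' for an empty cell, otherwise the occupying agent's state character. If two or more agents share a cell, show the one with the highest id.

..BB
A...
....
.B..
....
....

t=1: a0@(0,0):B a1@(0,1):A a2@(0,3):B a3@(3,1):B
t=2: a0@(0,2):B a1@(1,0):A a2@(0,3):B a3@(3,1):B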